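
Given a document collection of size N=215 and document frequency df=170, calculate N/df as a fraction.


IDF ratio = N / df
= 215 / 170
= 43/34

43/34


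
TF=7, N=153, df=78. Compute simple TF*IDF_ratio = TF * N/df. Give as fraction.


TF * (N/df)
= 7 * (153/78)
= 7 * 51/26
= 357/26

357/26


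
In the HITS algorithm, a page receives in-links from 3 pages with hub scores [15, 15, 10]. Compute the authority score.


Authority = sum of hub scores of in-linkers
In-link 1: hub score = 15
In-link 2: hub score = 15
In-link 3: hub score = 10
Authority = 15 + 15 + 10 = 40

40


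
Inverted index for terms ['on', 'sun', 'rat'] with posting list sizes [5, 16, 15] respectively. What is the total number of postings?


Summing posting list sizes:
'on': 5 postings
'sun': 16 postings
'rat': 15 postings
Total = 5 + 16 + 15 = 36

36


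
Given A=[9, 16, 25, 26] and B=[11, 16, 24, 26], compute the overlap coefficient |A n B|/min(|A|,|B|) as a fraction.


A intersect B = [16, 26]
|A intersect B| = 2
min(|A|, |B|) = min(4, 4) = 4
Overlap = 2 / 4 = 1/2

1/2


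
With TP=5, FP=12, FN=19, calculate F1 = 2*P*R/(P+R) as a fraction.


F1 = 2 * P * R / (P + R)
P = TP/(TP+FP) = 5/17 = 5/17
R = TP/(TP+FN) = 5/24 = 5/24
2 * P * R = 2 * 5/17 * 5/24 = 25/204
P + R = 5/17 + 5/24 = 205/408
F1 = 25/204 / 205/408 = 10/41

10/41


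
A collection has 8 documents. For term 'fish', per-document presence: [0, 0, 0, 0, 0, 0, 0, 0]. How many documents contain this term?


Checking each document for 'fish':
Doc 1: absent
Doc 2: absent
Doc 3: absent
Doc 4: absent
Doc 5: absent
Doc 6: absent
Doc 7: absent
Doc 8: absent
df = sum of presences = 0 + 0 + 0 + 0 + 0 + 0 + 0 + 0 = 0

0


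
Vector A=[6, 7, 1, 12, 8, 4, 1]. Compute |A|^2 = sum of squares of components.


|A|^2 = sum of squared components
A[0]^2 = 6^2 = 36
A[1]^2 = 7^2 = 49
A[2]^2 = 1^2 = 1
A[3]^2 = 12^2 = 144
A[4]^2 = 8^2 = 64
A[5]^2 = 4^2 = 16
A[6]^2 = 1^2 = 1
Sum = 36 + 49 + 1 + 144 + 64 + 16 + 1 = 311

311


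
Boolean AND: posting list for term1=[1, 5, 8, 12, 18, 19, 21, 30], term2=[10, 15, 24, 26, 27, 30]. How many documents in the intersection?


Boolean AND: find intersection of posting lists
term1 docs: [1, 5, 8, 12, 18, 19, 21, 30]
term2 docs: [10, 15, 24, 26, 27, 30]
Intersection: [30]
|intersection| = 1

1


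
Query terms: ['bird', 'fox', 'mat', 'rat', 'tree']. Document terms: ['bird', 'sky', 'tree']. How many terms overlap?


Query terms: ['bird', 'fox', 'mat', 'rat', 'tree']
Document terms: ['bird', 'sky', 'tree']
Common terms: ['bird', 'tree']
Overlap count = 2

2


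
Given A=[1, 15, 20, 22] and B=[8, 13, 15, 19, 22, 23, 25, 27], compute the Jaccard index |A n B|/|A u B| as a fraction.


A intersect B = [15, 22]
|A intersect B| = 2
A union B = [1, 8, 13, 15, 19, 20, 22, 23, 25, 27]
|A union B| = 10
Jaccard = 2/10 = 1/5

1/5


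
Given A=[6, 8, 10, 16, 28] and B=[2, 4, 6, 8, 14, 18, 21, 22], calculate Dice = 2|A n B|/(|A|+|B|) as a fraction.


A intersect B = [6, 8]
|A intersect B| = 2
|A| = 5, |B| = 8
Dice = 2*2 / (5+8)
= 4 / 13 = 4/13

4/13


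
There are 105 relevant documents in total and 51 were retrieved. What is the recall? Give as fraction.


Recall = retrieved_relevant / total_relevant
= 51 / 105
= 51 / (51 + 54)
= 17/35

17/35


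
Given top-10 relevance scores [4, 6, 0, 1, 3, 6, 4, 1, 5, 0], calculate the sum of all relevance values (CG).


Cumulative Gain = sum of relevance scores
Position 1: rel=4, running sum=4
Position 2: rel=6, running sum=10
Position 3: rel=0, running sum=10
Position 4: rel=1, running sum=11
Position 5: rel=3, running sum=14
Position 6: rel=6, running sum=20
Position 7: rel=4, running sum=24
Position 8: rel=1, running sum=25
Position 9: rel=5, running sum=30
Position 10: rel=0, running sum=30
CG = 30

30


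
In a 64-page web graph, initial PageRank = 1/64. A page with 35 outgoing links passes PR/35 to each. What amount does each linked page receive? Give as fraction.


Initial PR = 1/64 = 1/64
Outlinks = 35
Contribution per link = PR / outlinks
= 1/64 / 35
= 1/2240

1/2240


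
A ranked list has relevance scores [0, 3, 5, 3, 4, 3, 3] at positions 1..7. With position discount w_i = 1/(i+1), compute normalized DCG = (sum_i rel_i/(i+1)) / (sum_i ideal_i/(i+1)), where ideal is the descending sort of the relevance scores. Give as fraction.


Position discount weights w_i = 1/(i+1) for i=1..7:
Weights = [1/2, 1/3, 1/4, 1/5, 1/6, 1/7, 1/8]
Actual relevance: [0, 3, 5, 3, 4, 3, 3]
DCG = 0/2 + 3/3 + 5/4 + 3/5 + 4/6 + 3/7 + 3/8 = 3629/840
Ideal relevance (sorted desc): [5, 4, 3, 3, 3, 3, 0]
Ideal DCG = 5/2 + 4/3 + 3/4 + 3/5 + 3/6 + 3/7 + 0/8 = 2567/420
nDCG = DCG / ideal_DCG = 3629/840 / 2567/420 = 3629/5134

3629/5134


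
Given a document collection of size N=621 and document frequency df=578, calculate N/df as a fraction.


IDF ratio = N / df
= 621 / 578
= 621/578

621/578


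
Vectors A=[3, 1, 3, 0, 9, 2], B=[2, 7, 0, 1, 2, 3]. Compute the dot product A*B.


Dot product = sum of element-wise products
A[0]*B[0] = 3*2 = 6
A[1]*B[1] = 1*7 = 7
A[2]*B[2] = 3*0 = 0
A[3]*B[3] = 0*1 = 0
A[4]*B[4] = 9*2 = 18
A[5]*B[5] = 2*3 = 6
Sum = 6 + 7 + 0 + 0 + 18 + 6 = 37

37


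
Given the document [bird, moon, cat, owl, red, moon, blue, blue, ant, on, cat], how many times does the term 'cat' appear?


Document has 11 words
Scanning for 'cat':
Found at positions: [2, 10]
Count = 2

2


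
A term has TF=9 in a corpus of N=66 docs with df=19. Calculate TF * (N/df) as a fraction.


TF * (N/df)
= 9 * (66/19)
= 9 * 66/19
= 594/19

594/19


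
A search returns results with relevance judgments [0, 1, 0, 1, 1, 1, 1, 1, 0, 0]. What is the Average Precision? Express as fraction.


Computing P@k for each relevant position:
Position 1: not relevant
Position 2: relevant, P@2 = 1/2 = 1/2
Position 3: not relevant
Position 4: relevant, P@4 = 2/4 = 1/2
Position 5: relevant, P@5 = 3/5 = 3/5
Position 6: relevant, P@6 = 4/6 = 2/3
Position 7: relevant, P@7 = 5/7 = 5/7
Position 8: relevant, P@8 = 6/8 = 3/4
Position 9: not relevant
Position 10: not relevant
Sum of P@k = 1/2 + 1/2 + 3/5 + 2/3 + 5/7 + 3/4 = 1567/420
AP = 1567/420 / 6 = 1567/2520

1567/2520


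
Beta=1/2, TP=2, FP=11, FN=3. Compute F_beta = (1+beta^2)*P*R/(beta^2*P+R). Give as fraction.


P = TP/(TP+FP) = 2/13 = 2/13
R = TP/(TP+FN) = 2/5 = 2/5
beta^2 = 1/2^2 = 1/4
(1 + beta^2) = 5/4
Numerator = (1+beta^2)*P*R = 1/13
Denominator = beta^2*P + R = 1/26 + 2/5 = 57/130
F_beta = 10/57

10/57


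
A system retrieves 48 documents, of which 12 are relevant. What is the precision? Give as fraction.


Precision = relevant_retrieved / total_retrieved
= 12 / 48
= 12 / (12 + 36)
= 1/4

1/4


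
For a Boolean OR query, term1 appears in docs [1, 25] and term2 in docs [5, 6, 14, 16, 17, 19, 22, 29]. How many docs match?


Boolean OR: find union of posting lists
term1 docs: [1, 25]
term2 docs: [5, 6, 14, 16, 17, 19, 22, 29]
Union: [1, 5, 6, 14, 16, 17, 19, 22, 25, 29]
|union| = 10

10


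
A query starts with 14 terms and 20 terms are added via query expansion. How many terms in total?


Original terms: 14
Expansion terms: 20
Total = 14 + 20 = 34

34


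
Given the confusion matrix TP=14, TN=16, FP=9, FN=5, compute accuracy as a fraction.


Accuracy = (TP + TN) / (TP + TN + FP + FN)
TP + TN = 14 + 16 = 30
Total = 14 + 16 + 9 + 5 = 44
Accuracy = 30 / 44 = 15/22

15/22


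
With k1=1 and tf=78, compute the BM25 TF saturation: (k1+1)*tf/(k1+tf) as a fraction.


BM25 TF component = (k1+1)*tf / (k1+tf)
k1 = 1, tf = 78
Numerator = (1+1)*78 = 156
Denominator = 1 + 78 = 79
= 156/79 = 156/79

156/79


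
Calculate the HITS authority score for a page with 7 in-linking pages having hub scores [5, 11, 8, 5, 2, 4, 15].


Authority = sum of hub scores of in-linkers
In-link 1: hub score = 5
In-link 2: hub score = 11
In-link 3: hub score = 8
In-link 4: hub score = 5
In-link 5: hub score = 2
In-link 6: hub score = 4
In-link 7: hub score = 15
Authority = 5 + 11 + 8 + 5 + 2 + 4 + 15 = 50

50


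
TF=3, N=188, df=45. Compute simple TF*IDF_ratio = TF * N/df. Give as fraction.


TF * (N/df)
= 3 * (188/45)
= 3 * 188/45
= 188/15

188/15


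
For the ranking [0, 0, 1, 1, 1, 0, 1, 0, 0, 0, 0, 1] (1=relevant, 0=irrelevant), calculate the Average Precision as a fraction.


Computing P@k for each relevant position:
Position 1: not relevant
Position 2: not relevant
Position 3: relevant, P@3 = 1/3 = 1/3
Position 4: relevant, P@4 = 2/4 = 1/2
Position 5: relevant, P@5 = 3/5 = 3/5
Position 6: not relevant
Position 7: relevant, P@7 = 4/7 = 4/7
Position 8: not relevant
Position 9: not relevant
Position 10: not relevant
Position 11: not relevant
Position 12: relevant, P@12 = 5/12 = 5/12
Sum of P@k = 1/3 + 1/2 + 3/5 + 4/7 + 5/12 = 339/140
AP = 339/140 / 5 = 339/700

339/700


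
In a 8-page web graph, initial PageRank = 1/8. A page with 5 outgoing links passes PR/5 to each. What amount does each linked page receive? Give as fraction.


Initial PR = 1/8 = 1/8
Outlinks = 5
Contribution per link = PR / outlinks
= 1/8 / 5
= 1/40

1/40


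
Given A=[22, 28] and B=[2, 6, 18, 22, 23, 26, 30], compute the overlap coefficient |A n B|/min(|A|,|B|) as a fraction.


A intersect B = [22]
|A intersect B| = 1
min(|A|, |B|) = min(2, 7) = 2
Overlap = 1 / 2 = 1/2

1/2


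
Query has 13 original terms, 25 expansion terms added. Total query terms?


Original terms: 13
Expansion terms: 25
Total = 13 + 25 = 38

38


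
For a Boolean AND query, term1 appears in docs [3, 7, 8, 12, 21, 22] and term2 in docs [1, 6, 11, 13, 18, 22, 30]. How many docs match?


Boolean AND: find intersection of posting lists
term1 docs: [3, 7, 8, 12, 21, 22]
term2 docs: [1, 6, 11, 13, 18, 22, 30]
Intersection: [22]
|intersection| = 1

1


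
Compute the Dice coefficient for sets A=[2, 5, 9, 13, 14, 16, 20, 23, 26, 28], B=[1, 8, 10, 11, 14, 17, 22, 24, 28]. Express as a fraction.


A intersect B = [14, 28]
|A intersect B| = 2
|A| = 10, |B| = 9
Dice = 2*2 / (10+9)
= 4 / 19 = 4/19

4/19


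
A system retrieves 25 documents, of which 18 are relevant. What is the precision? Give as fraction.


Precision = relevant_retrieved / total_retrieved
= 18 / 25
= 18 / (18 + 7)
= 18/25

18/25


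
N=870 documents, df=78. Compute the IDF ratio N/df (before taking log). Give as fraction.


IDF ratio = N / df
= 870 / 78
= 145/13

145/13


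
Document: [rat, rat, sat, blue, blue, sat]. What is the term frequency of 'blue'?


Document has 6 words
Scanning for 'blue':
Found at positions: [3, 4]
Count = 2

2


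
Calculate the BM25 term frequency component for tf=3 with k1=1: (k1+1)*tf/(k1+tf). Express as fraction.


BM25 TF component = (k1+1)*tf / (k1+tf)
k1 = 1, tf = 3
Numerator = (1+1)*3 = 6
Denominator = 1 + 3 = 4
= 6/4 = 3/2

3/2


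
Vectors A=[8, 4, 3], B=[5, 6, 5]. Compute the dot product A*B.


Dot product = sum of element-wise products
A[0]*B[0] = 8*5 = 40
A[1]*B[1] = 4*6 = 24
A[2]*B[2] = 3*5 = 15
Sum = 40 + 24 + 15 = 79

79


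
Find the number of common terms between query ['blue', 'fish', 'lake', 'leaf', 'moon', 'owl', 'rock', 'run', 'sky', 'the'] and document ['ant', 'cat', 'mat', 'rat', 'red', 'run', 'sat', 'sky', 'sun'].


Query terms: ['blue', 'fish', 'lake', 'leaf', 'moon', 'owl', 'rock', 'run', 'sky', 'the']
Document terms: ['ant', 'cat', 'mat', 'rat', 'red', 'run', 'sat', 'sky', 'sun']
Common terms: ['run', 'sky']
Overlap count = 2

2


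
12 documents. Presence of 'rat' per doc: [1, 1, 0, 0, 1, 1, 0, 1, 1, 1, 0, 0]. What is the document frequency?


Checking each document for 'rat':
Doc 1: present
Doc 2: present
Doc 3: absent
Doc 4: absent
Doc 5: present
Doc 6: present
Doc 7: absent
Doc 8: present
Doc 9: present
Doc 10: present
Doc 11: absent
Doc 12: absent
df = sum of presences = 1 + 1 + 0 + 0 + 1 + 1 + 0 + 1 + 1 + 1 + 0 + 0 = 7

7


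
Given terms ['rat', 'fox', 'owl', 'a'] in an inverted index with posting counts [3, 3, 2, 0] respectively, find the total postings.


Summing posting list sizes:
'rat': 3 postings
'fox': 3 postings
'owl': 2 postings
'a': 0 postings
Total = 3 + 3 + 2 + 0 = 8

8


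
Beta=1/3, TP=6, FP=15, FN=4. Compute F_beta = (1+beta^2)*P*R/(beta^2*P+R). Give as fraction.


P = TP/(TP+FP) = 6/21 = 2/7
R = TP/(TP+FN) = 6/10 = 3/5
beta^2 = 1/3^2 = 1/9
(1 + beta^2) = 10/9
Numerator = (1+beta^2)*P*R = 4/21
Denominator = beta^2*P + R = 2/63 + 3/5 = 199/315
F_beta = 60/199

60/199


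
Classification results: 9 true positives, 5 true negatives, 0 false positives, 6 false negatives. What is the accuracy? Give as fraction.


Accuracy = (TP + TN) / (TP + TN + FP + FN)
TP + TN = 9 + 5 = 14
Total = 9 + 5 + 0 + 6 = 20
Accuracy = 14 / 20 = 7/10

7/10


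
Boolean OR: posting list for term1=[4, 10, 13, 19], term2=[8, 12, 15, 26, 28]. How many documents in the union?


Boolean OR: find union of posting lists
term1 docs: [4, 10, 13, 19]
term2 docs: [8, 12, 15, 26, 28]
Union: [4, 8, 10, 12, 13, 15, 19, 26, 28]
|union| = 9

9


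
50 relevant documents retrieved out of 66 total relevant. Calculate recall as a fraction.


Recall = retrieved_relevant / total_relevant
= 50 / 66
= 50 / (50 + 16)
= 25/33

25/33


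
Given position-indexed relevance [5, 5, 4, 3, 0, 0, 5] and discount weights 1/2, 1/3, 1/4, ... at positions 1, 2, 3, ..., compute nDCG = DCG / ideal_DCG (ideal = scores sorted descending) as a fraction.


Position discount weights w_i = 1/(i+1) for i=1..7:
Weights = [1/2, 1/3, 1/4, 1/5, 1/6, 1/7, 1/8]
Actual relevance: [5, 5, 4, 3, 0, 0, 5]
DCG = 5/2 + 5/3 + 4/4 + 3/5 + 0/6 + 0/7 + 5/8 = 767/120
Ideal relevance (sorted desc): [5, 5, 5, 4, 3, 0, 0]
Ideal DCG = 5/2 + 5/3 + 5/4 + 4/5 + 3/6 + 0/7 + 0/8 = 403/60
nDCG = DCG / ideal_DCG = 767/120 / 403/60 = 59/62

59/62


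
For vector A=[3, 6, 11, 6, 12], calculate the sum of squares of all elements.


|A|^2 = sum of squared components
A[0]^2 = 3^2 = 9
A[1]^2 = 6^2 = 36
A[2]^2 = 11^2 = 121
A[3]^2 = 6^2 = 36
A[4]^2 = 12^2 = 144
Sum = 9 + 36 + 121 + 36 + 144 = 346

346


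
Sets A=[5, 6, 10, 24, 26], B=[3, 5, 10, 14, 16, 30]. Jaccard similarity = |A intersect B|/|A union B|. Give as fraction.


A intersect B = [5, 10]
|A intersect B| = 2
A union B = [3, 5, 6, 10, 14, 16, 24, 26, 30]
|A union B| = 9
Jaccard = 2/9 = 2/9

2/9


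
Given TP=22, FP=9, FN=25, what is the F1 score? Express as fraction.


F1 = 2 * P * R / (P + R)
P = TP/(TP+FP) = 22/31 = 22/31
R = TP/(TP+FN) = 22/47 = 22/47
2 * P * R = 2 * 22/31 * 22/47 = 968/1457
P + R = 22/31 + 22/47 = 1716/1457
F1 = 968/1457 / 1716/1457 = 22/39

22/39


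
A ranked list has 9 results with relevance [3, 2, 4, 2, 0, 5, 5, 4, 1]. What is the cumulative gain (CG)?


Cumulative Gain = sum of relevance scores
Position 1: rel=3, running sum=3
Position 2: rel=2, running sum=5
Position 3: rel=4, running sum=9
Position 4: rel=2, running sum=11
Position 5: rel=0, running sum=11
Position 6: rel=5, running sum=16
Position 7: rel=5, running sum=21
Position 8: rel=4, running sum=25
Position 9: rel=1, running sum=26
CG = 26

26


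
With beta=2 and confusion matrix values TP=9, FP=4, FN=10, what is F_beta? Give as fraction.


P = TP/(TP+FP) = 9/13 = 9/13
R = TP/(TP+FN) = 9/19 = 9/19
beta^2 = 2^2 = 4
(1 + beta^2) = 5
Numerator = (1+beta^2)*P*R = 405/247
Denominator = beta^2*P + R = 36/13 + 9/19 = 801/247
F_beta = 45/89

45/89


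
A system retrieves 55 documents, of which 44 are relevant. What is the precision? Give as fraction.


Precision = relevant_retrieved / total_retrieved
= 44 / 55
= 44 / (44 + 11)
= 4/5

4/5


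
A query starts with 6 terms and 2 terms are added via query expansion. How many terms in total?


Original terms: 6
Expansion terms: 2
Total = 6 + 2 = 8

8


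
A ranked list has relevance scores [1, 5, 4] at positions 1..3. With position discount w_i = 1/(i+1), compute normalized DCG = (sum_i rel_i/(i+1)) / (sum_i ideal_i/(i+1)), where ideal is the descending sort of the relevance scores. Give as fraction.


Position discount weights w_i = 1/(i+1) for i=1..3:
Weights = [1/2, 1/3, 1/4]
Actual relevance: [1, 5, 4]
DCG = 1/2 + 5/3 + 4/4 = 19/6
Ideal relevance (sorted desc): [5, 4, 1]
Ideal DCG = 5/2 + 4/3 + 1/4 = 49/12
nDCG = DCG / ideal_DCG = 19/6 / 49/12 = 38/49

38/49


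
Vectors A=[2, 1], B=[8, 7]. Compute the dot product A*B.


Dot product = sum of element-wise products
A[0]*B[0] = 2*8 = 16
A[1]*B[1] = 1*7 = 7
Sum = 16 + 7 = 23

23


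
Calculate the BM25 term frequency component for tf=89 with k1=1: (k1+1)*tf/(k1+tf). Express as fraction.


BM25 TF component = (k1+1)*tf / (k1+tf)
k1 = 1, tf = 89
Numerator = (1+1)*89 = 178
Denominator = 1 + 89 = 90
= 178/90 = 89/45

89/45


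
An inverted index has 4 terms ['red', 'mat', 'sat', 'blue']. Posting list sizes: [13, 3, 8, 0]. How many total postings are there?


Summing posting list sizes:
'red': 13 postings
'mat': 3 postings
'sat': 8 postings
'blue': 0 postings
Total = 13 + 3 + 8 + 0 = 24

24


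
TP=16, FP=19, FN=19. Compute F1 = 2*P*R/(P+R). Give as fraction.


F1 = 2 * P * R / (P + R)
P = TP/(TP+FP) = 16/35 = 16/35
R = TP/(TP+FN) = 16/35 = 16/35
2 * P * R = 2 * 16/35 * 16/35 = 512/1225
P + R = 16/35 + 16/35 = 32/35
F1 = 512/1225 / 32/35 = 16/35

16/35


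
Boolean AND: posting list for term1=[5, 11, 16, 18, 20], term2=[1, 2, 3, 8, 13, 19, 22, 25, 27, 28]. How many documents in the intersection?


Boolean AND: find intersection of posting lists
term1 docs: [5, 11, 16, 18, 20]
term2 docs: [1, 2, 3, 8, 13, 19, 22, 25, 27, 28]
Intersection: []
|intersection| = 0

0


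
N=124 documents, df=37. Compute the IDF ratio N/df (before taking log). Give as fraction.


IDF ratio = N / df
= 124 / 37
= 124/37

124/37


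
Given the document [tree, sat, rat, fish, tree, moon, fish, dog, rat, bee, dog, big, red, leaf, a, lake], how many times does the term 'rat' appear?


Document has 16 words
Scanning for 'rat':
Found at positions: [2, 8]
Count = 2

2


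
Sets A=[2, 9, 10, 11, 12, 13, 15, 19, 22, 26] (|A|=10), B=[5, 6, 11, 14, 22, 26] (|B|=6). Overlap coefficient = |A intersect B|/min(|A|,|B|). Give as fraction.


A intersect B = [11, 22, 26]
|A intersect B| = 3
min(|A|, |B|) = min(10, 6) = 6
Overlap = 3 / 6 = 1/2

1/2


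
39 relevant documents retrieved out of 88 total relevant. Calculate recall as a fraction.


Recall = retrieved_relevant / total_relevant
= 39 / 88
= 39 / (39 + 49)
= 39/88

39/88


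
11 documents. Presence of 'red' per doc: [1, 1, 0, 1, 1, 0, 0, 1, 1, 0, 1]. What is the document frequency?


Checking each document for 'red':
Doc 1: present
Doc 2: present
Doc 3: absent
Doc 4: present
Doc 5: present
Doc 6: absent
Doc 7: absent
Doc 8: present
Doc 9: present
Doc 10: absent
Doc 11: present
df = sum of presences = 1 + 1 + 0 + 1 + 1 + 0 + 0 + 1 + 1 + 0 + 1 = 7

7


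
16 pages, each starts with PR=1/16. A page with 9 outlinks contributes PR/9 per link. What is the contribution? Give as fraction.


Initial PR = 1/16 = 1/16
Outlinks = 9
Contribution per link = PR / outlinks
= 1/16 / 9
= 1/144

1/144


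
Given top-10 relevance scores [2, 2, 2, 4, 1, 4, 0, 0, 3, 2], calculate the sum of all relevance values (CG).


Cumulative Gain = sum of relevance scores
Position 1: rel=2, running sum=2
Position 2: rel=2, running sum=4
Position 3: rel=2, running sum=6
Position 4: rel=4, running sum=10
Position 5: rel=1, running sum=11
Position 6: rel=4, running sum=15
Position 7: rel=0, running sum=15
Position 8: rel=0, running sum=15
Position 9: rel=3, running sum=18
Position 10: rel=2, running sum=20
CG = 20

20


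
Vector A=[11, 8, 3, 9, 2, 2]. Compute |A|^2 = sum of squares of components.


|A|^2 = sum of squared components
A[0]^2 = 11^2 = 121
A[1]^2 = 8^2 = 64
A[2]^2 = 3^2 = 9
A[3]^2 = 9^2 = 81
A[4]^2 = 2^2 = 4
A[5]^2 = 2^2 = 4
Sum = 121 + 64 + 9 + 81 + 4 + 4 = 283

283


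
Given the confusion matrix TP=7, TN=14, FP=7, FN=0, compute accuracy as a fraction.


Accuracy = (TP + TN) / (TP + TN + FP + FN)
TP + TN = 7 + 14 = 21
Total = 7 + 14 + 7 + 0 = 28
Accuracy = 21 / 28 = 3/4

3/4


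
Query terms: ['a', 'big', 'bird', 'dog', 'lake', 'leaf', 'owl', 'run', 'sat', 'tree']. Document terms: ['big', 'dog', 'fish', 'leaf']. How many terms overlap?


Query terms: ['a', 'big', 'bird', 'dog', 'lake', 'leaf', 'owl', 'run', 'sat', 'tree']
Document terms: ['big', 'dog', 'fish', 'leaf']
Common terms: ['big', 'dog', 'leaf']
Overlap count = 3

3


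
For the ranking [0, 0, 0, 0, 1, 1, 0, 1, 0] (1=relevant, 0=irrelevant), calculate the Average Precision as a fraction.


Computing P@k for each relevant position:
Position 1: not relevant
Position 2: not relevant
Position 3: not relevant
Position 4: not relevant
Position 5: relevant, P@5 = 1/5 = 1/5
Position 6: relevant, P@6 = 2/6 = 1/3
Position 7: not relevant
Position 8: relevant, P@8 = 3/8 = 3/8
Position 9: not relevant
Sum of P@k = 1/5 + 1/3 + 3/8 = 109/120
AP = 109/120 / 3 = 109/360

109/360


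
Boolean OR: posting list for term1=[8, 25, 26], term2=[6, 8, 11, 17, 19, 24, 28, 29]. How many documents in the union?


Boolean OR: find union of posting lists
term1 docs: [8, 25, 26]
term2 docs: [6, 8, 11, 17, 19, 24, 28, 29]
Union: [6, 8, 11, 17, 19, 24, 25, 26, 28, 29]
|union| = 10

10


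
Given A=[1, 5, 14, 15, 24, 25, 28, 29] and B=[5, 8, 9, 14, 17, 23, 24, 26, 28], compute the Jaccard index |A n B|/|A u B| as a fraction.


A intersect B = [5, 14, 24, 28]
|A intersect B| = 4
A union B = [1, 5, 8, 9, 14, 15, 17, 23, 24, 25, 26, 28, 29]
|A union B| = 13
Jaccard = 4/13 = 4/13

4/13


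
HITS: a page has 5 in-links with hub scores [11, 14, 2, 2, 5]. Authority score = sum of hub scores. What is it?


Authority = sum of hub scores of in-linkers
In-link 1: hub score = 11
In-link 2: hub score = 14
In-link 3: hub score = 2
In-link 4: hub score = 2
In-link 5: hub score = 5
Authority = 11 + 14 + 2 + 2 + 5 = 34

34


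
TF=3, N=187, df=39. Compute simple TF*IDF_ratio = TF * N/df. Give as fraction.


TF * (N/df)
= 3 * (187/39)
= 3 * 187/39
= 187/13

187/13


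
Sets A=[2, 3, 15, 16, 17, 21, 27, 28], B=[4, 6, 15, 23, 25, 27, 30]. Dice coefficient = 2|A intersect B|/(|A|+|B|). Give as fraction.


A intersect B = [15, 27]
|A intersect B| = 2
|A| = 8, |B| = 7
Dice = 2*2 / (8+7)
= 4 / 15 = 4/15

4/15


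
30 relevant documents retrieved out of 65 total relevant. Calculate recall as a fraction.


Recall = retrieved_relevant / total_relevant
= 30 / 65
= 30 / (30 + 35)
= 6/13

6/13


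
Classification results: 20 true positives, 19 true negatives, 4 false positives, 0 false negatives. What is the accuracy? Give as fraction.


Accuracy = (TP + TN) / (TP + TN + FP + FN)
TP + TN = 20 + 19 = 39
Total = 20 + 19 + 4 + 0 = 43
Accuracy = 39 / 43 = 39/43

39/43


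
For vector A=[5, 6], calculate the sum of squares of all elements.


|A|^2 = sum of squared components
A[0]^2 = 5^2 = 25
A[1]^2 = 6^2 = 36
Sum = 25 + 36 = 61

61


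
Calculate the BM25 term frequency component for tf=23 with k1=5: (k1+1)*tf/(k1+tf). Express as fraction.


BM25 TF component = (k1+1)*tf / (k1+tf)
k1 = 5, tf = 23
Numerator = (5+1)*23 = 138
Denominator = 5 + 23 = 28
= 138/28 = 69/14

69/14


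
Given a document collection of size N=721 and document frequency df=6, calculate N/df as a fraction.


IDF ratio = N / df
= 721 / 6
= 721/6

721/6


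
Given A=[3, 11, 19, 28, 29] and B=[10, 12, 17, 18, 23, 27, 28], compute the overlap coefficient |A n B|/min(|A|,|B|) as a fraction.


A intersect B = [28]
|A intersect B| = 1
min(|A|, |B|) = min(5, 7) = 5
Overlap = 1 / 5 = 1/5

1/5


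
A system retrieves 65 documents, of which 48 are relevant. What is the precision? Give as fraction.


Precision = relevant_retrieved / total_retrieved
= 48 / 65
= 48 / (48 + 17)
= 48/65

48/65


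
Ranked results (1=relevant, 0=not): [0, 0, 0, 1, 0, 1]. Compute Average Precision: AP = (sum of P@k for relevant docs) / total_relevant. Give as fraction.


Computing P@k for each relevant position:
Position 1: not relevant
Position 2: not relevant
Position 3: not relevant
Position 4: relevant, P@4 = 1/4 = 1/4
Position 5: not relevant
Position 6: relevant, P@6 = 2/6 = 1/3
Sum of P@k = 1/4 + 1/3 = 7/12
AP = 7/12 / 2 = 7/24

7/24


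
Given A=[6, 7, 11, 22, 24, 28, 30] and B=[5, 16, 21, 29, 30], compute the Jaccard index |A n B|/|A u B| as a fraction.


A intersect B = [30]
|A intersect B| = 1
A union B = [5, 6, 7, 11, 16, 21, 22, 24, 28, 29, 30]
|A union B| = 11
Jaccard = 1/11 = 1/11

1/11


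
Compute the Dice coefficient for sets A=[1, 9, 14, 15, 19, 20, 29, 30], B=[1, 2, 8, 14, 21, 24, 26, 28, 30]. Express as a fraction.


A intersect B = [1, 14, 30]
|A intersect B| = 3
|A| = 8, |B| = 9
Dice = 2*3 / (8+9)
= 6 / 17 = 6/17

6/17


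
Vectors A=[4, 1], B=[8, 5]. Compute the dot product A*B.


Dot product = sum of element-wise products
A[0]*B[0] = 4*8 = 32
A[1]*B[1] = 1*5 = 5
Sum = 32 + 5 = 37

37


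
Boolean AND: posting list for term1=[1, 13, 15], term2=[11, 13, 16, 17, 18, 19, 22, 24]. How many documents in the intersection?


Boolean AND: find intersection of posting lists
term1 docs: [1, 13, 15]
term2 docs: [11, 13, 16, 17, 18, 19, 22, 24]
Intersection: [13]
|intersection| = 1

1


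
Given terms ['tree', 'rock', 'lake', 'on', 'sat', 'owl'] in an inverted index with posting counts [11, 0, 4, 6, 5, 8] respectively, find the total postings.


Summing posting list sizes:
'tree': 11 postings
'rock': 0 postings
'lake': 4 postings
'on': 6 postings
'sat': 5 postings
'owl': 8 postings
Total = 11 + 0 + 4 + 6 + 5 + 8 = 34

34


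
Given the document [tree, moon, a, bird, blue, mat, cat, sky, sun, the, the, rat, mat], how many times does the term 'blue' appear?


Document has 13 words
Scanning for 'blue':
Found at positions: [4]
Count = 1

1


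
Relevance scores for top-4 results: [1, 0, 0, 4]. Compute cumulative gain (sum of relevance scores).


Cumulative Gain = sum of relevance scores
Position 1: rel=1, running sum=1
Position 2: rel=0, running sum=1
Position 3: rel=0, running sum=1
Position 4: rel=4, running sum=5
CG = 5

5


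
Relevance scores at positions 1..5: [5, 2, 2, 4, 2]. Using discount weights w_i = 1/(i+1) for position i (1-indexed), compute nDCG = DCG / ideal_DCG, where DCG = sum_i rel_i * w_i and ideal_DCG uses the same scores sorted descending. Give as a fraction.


Position discount weights w_i = 1/(i+1) for i=1..5:
Weights = [1/2, 1/3, 1/4, 1/5, 1/6]
Actual relevance: [5, 2, 2, 4, 2]
DCG = 5/2 + 2/3 + 2/4 + 4/5 + 2/6 = 24/5
Ideal relevance (sorted desc): [5, 4, 2, 2, 2]
Ideal DCG = 5/2 + 4/3 + 2/4 + 2/5 + 2/6 = 76/15
nDCG = DCG / ideal_DCG = 24/5 / 76/15 = 18/19

18/19


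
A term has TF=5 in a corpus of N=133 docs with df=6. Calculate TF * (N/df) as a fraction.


TF * (N/df)
= 5 * (133/6)
= 5 * 133/6
= 665/6

665/6


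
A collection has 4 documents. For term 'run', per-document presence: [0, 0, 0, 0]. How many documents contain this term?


Checking each document for 'run':
Doc 1: absent
Doc 2: absent
Doc 3: absent
Doc 4: absent
df = sum of presences = 0 + 0 + 0 + 0 = 0

0


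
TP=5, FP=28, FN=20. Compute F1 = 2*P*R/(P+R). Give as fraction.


F1 = 2 * P * R / (P + R)
P = TP/(TP+FP) = 5/33 = 5/33
R = TP/(TP+FN) = 5/25 = 1/5
2 * P * R = 2 * 5/33 * 1/5 = 2/33
P + R = 5/33 + 1/5 = 58/165
F1 = 2/33 / 58/165 = 5/29

5/29


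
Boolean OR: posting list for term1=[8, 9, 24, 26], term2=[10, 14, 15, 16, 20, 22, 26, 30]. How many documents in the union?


Boolean OR: find union of posting lists
term1 docs: [8, 9, 24, 26]
term2 docs: [10, 14, 15, 16, 20, 22, 26, 30]
Union: [8, 9, 10, 14, 15, 16, 20, 22, 24, 26, 30]
|union| = 11

11


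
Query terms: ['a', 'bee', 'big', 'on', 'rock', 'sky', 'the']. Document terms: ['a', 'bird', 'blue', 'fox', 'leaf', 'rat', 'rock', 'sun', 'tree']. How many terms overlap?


Query terms: ['a', 'bee', 'big', 'on', 'rock', 'sky', 'the']
Document terms: ['a', 'bird', 'blue', 'fox', 'leaf', 'rat', 'rock', 'sun', 'tree']
Common terms: ['a', 'rock']
Overlap count = 2

2


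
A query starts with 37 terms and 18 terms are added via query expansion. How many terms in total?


Original terms: 37
Expansion terms: 18
Total = 37 + 18 = 55

55


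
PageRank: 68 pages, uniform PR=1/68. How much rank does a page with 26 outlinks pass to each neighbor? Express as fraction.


Initial PR = 1/68 = 1/68
Outlinks = 26
Contribution per link = PR / outlinks
= 1/68 / 26
= 1/1768

1/1768


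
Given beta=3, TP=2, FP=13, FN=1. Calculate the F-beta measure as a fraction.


P = TP/(TP+FP) = 2/15 = 2/15
R = TP/(TP+FN) = 2/3 = 2/3
beta^2 = 3^2 = 9
(1 + beta^2) = 10
Numerator = (1+beta^2)*P*R = 8/9
Denominator = beta^2*P + R = 6/5 + 2/3 = 28/15
F_beta = 10/21

10/21


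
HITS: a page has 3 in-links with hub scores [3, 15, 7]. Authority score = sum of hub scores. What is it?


Authority = sum of hub scores of in-linkers
In-link 1: hub score = 3
In-link 2: hub score = 15
In-link 3: hub score = 7
Authority = 3 + 15 + 7 = 25

25


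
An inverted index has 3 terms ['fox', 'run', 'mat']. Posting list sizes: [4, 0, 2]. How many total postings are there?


Summing posting list sizes:
'fox': 4 postings
'run': 0 postings
'mat': 2 postings
Total = 4 + 0 + 2 = 6

6


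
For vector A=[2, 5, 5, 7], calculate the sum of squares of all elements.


|A|^2 = sum of squared components
A[0]^2 = 2^2 = 4
A[1]^2 = 5^2 = 25
A[2]^2 = 5^2 = 25
A[3]^2 = 7^2 = 49
Sum = 4 + 25 + 25 + 49 = 103

103


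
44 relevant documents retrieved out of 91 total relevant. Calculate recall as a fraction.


Recall = retrieved_relevant / total_relevant
= 44 / 91
= 44 / (44 + 47)
= 44/91

44/91


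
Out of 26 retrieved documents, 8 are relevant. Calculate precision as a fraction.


Precision = relevant_retrieved / total_retrieved
= 8 / 26
= 8 / (8 + 18)
= 4/13

4/13


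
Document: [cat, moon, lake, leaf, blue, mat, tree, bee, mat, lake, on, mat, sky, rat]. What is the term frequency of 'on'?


Document has 14 words
Scanning for 'on':
Found at positions: [10]
Count = 1

1


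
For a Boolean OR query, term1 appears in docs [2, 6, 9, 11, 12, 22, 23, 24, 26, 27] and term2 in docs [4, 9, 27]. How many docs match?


Boolean OR: find union of posting lists
term1 docs: [2, 6, 9, 11, 12, 22, 23, 24, 26, 27]
term2 docs: [4, 9, 27]
Union: [2, 4, 6, 9, 11, 12, 22, 23, 24, 26, 27]
|union| = 11

11


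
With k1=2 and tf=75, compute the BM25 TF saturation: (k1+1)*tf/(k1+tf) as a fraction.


BM25 TF component = (k1+1)*tf / (k1+tf)
k1 = 2, tf = 75
Numerator = (2+1)*75 = 225
Denominator = 2 + 75 = 77
= 225/77 = 225/77

225/77


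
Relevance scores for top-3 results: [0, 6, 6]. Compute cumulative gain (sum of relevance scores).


Cumulative Gain = sum of relevance scores
Position 1: rel=0, running sum=0
Position 2: rel=6, running sum=6
Position 3: rel=6, running sum=12
CG = 12

12


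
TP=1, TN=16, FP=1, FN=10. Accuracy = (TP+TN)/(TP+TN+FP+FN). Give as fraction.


Accuracy = (TP + TN) / (TP + TN + FP + FN)
TP + TN = 1 + 16 = 17
Total = 1 + 16 + 1 + 10 = 28
Accuracy = 17 / 28 = 17/28

17/28


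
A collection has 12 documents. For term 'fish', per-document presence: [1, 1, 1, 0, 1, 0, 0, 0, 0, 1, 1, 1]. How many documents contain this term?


Checking each document for 'fish':
Doc 1: present
Doc 2: present
Doc 3: present
Doc 4: absent
Doc 5: present
Doc 6: absent
Doc 7: absent
Doc 8: absent
Doc 9: absent
Doc 10: present
Doc 11: present
Doc 12: present
df = sum of presences = 1 + 1 + 1 + 0 + 1 + 0 + 0 + 0 + 0 + 1 + 1 + 1 = 7

7


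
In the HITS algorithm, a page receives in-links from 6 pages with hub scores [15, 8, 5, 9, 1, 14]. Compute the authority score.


Authority = sum of hub scores of in-linkers
In-link 1: hub score = 15
In-link 2: hub score = 8
In-link 3: hub score = 5
In-link 4: hub score = 9
In-link 5: hub score = 1
In-link 6: hub score = 14
Authority = 15 + 8 + 5 + 9 + 1 + 14 = 52

52


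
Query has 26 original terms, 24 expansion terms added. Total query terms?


Original terms: 26
Expansion terms: 24
Total = 26 + 24 = 50

50


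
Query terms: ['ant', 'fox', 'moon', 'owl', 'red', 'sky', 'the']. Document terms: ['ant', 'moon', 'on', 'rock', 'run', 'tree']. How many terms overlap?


Query terms: ['ant', 'fox', 'moon', 'owl', 'red', 'sky', 'the']
Document terms: ['ant', 'moon', 'on', 'rock', 'run', 'tree']
Common terms: ['ant', 'moon']
Overlap count = 2

2


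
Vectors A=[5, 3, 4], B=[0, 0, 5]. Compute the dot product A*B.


Dot product = sum of element-wise products
A[0]*B[0] = 5*0 = 0
A[1]*B[1] = 3*0 = 0
A[2]*B[2] = 4*5 = 20
Sum = 0 + 0 + 20 = 20

20


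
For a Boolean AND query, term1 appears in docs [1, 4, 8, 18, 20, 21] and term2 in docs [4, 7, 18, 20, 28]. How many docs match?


Boolean AND: find intersection of posting lists
term1 docs: [1, 4, 8, 18, 20, 21]
term2 docs: [4, 7, 18, 20, 28]
Intersection: [4, 18, 20]
|intersection| = 3

3


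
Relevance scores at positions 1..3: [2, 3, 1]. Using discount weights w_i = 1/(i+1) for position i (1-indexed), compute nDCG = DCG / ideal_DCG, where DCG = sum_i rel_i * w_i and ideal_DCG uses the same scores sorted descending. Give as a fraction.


Position discount weights w_i = 1/(i+1) for i=1..3:
Weights = [1/2, 1/3, 1/4]
Actual relevance: [2, 3, 1]
DCG = 2/2 + 3/3 + 1/4 = 9/4
Ideal relevance (sorted desc): [3, 2, 1]
Ideal DCG = 3/2 + 2/3 + 1/4 = 29/12
nDCG = DCG / ideal_DCG = 9/4 / 29/12 = 27/29

27/29


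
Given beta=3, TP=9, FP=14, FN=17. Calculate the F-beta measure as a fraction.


P = TP/(TP+FP) = 9/23 = 9/23
R = TP/(TP+FN) = 9/26 = 9/26
beta^2 = 3^2 = 9
(1 + beta^2) = 10
Numerator = (1+beta^2)*P*R = 405/299
Denominator = beta^2*P + R = 81/23 + 9/26 = 2313/598
F_beta = 90/257

90/257


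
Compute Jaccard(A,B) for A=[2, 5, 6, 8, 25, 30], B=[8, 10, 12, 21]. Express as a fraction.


A intersect B = [8]
|A intersect B| = 1
A union B = [2, 5, 6, 8, 10, 12, 21, 25, 30]
|A union B| = 9
Jaccard = 1/9 = 1/9

1/9


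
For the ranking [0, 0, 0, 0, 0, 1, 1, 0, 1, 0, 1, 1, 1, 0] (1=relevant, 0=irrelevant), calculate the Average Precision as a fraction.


Computing P@k for each relevant position:
Position 1: not relevant
Position 2: not relevant
Position 3: not relevant
Position 4: not relevant
Position 5: not relevant
Position 6: relevant, P@6 = 1/6 = 1/6
Position 7: relevant, P@7 = 2/7 = 2/7
Position 8: not relevant
Position 9: relevant, P@9 = 3/9 = 1/3
Position 10: not relevant
Position 11: relevant, P@11 = 4/11 = 4/11
Position 12: relevant, P@12 = 5/12 = 5/12
Position 13: relevant, P@13 = 6/13 = 6/13
Position 14: not relevant
Sum of P@k = 1/6 + 2/7 + 1/3 + 4/11 + 5/12 + 6/13 = 24355/12012
AP = 24355/12012 / 6 = 24355/72072

24355/72072


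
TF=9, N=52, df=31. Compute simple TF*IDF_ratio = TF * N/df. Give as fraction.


TF * (N/df)
= 9 * (52/31)
= 9 * 52/31
= 468/31

468/31


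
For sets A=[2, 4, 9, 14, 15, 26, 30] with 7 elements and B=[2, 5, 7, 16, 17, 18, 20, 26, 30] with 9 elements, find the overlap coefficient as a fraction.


A intersect B = [2, 26, 30]
|A intersect B| = 3
min(|A|, |B|) = min(7, 9) = 7
Overlap = 3 / 7 = 3/7

3/7


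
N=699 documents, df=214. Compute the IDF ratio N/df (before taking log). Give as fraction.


IDF ratio = N / df
= 699 / 214
= 699/214

699/214


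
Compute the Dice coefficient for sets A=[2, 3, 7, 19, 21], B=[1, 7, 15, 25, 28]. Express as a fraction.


A intersect B = [7]
|A intersect B| = 1
|A| = 5, |B| = 5
Dice = 2*1 / (5+5)
= 2 / 10 = 1/5

1/5


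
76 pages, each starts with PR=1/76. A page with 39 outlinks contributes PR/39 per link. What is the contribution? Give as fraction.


Initial PR = 1/76 = 1/76
Outlinks = 39
Contribution per link = PR / outlinks
= 1/76 / 39
= 1/2964

1/2964


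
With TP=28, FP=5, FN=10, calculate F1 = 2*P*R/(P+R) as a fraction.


F1 = 2 * P * R / (P + R)
P = TP/(TP+FP) = 28/33 = 28/33
R = TP/(TP+FN) = 28/38 = 14/19
2 * P * R = 2 * 28/33 * 14/19 = 784/627
P + R = 28/33 + 14/19 = 994/627
F1 = 784/627 / 994/627 = 56/71

56/71


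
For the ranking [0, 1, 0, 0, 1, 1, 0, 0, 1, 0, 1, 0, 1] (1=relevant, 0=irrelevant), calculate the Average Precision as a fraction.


Computing P@k for each relevant position:
Position 1: not relevant
Position 2: relevant, P@2 = 1/2 = 1/2
Position 3: not relevant
Position 4: not relevant
Position 5: relevant, P@5 = 2/5 = 2/5
Position 6: relevant, P@6 = 3/6 = 1/2
Position 7: not relevant
Position 8: not relevant
Position 9: relevant, P@9 = 4/9 = 4/9
Position 10: not relevant
Position 11: relevant, P@11 = 5/11 = 5/11
Position 12: not relevant
Position 13: relevant, P@13 = 6/13 = 6/13
Sum of P@k = 1/2 + 2/5 + 1/2 + 4/9 + 5/11 + 6/13 = 17764/6435
AP = 17764/6435 / 6 = 8882/19305

8882/19305


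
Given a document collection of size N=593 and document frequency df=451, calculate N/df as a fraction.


IDF ratio = N / df
= 593 / 451
= 593/451

593/451


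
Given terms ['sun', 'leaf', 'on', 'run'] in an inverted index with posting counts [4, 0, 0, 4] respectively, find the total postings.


Summing posting list sizes:
'sun': 4 postings
'leaf': 0 postings
'on': 0 postings
'run': 4 postings
Total = 4 + 0 + 0 + 4 = 8

8


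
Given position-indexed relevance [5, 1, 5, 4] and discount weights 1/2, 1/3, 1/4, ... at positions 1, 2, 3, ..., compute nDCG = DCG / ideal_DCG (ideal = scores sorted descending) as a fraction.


Position discount weights w_i = 1/(i+1) for i=1..4:
Weights = [1/2, 1/3, 1/4, 1/5]
Actual relevance: [5, 1, 5, 4]
DCG = 5/2 + 1/3 + 5/4 + 4/5 = 293/60
Ideal relevance (sorted desc): [5, 5, 4, 1]
Ideal DCG = 5/2 + 5/3 + 4/4 + 1/5 = 161/30
nDCG = DCG / ideal_DCG = 293/60 / 161/30 = 293/322

293/322


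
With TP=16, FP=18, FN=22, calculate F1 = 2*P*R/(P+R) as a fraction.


F1 = 2 * P * R / (P + R)
P = TP/(TP+FP) = 16/34 = 8/17
R = TP/(TP+FN) = 16/38 = 8/19
2 * P * R = 2 * 8/17 * 8/19 = 128/323
P + R = 8/17 + 8/19 = 288/323
F1 = 128/323 / 288/323 = 4/9

4/9


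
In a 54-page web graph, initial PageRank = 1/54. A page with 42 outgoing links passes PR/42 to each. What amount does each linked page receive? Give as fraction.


Initial PR = 1/54 = 1/54
Outlinks = 42
Contribution per link = PR / outlinks
= 1/54 / 42
= 1/2268

1/2268


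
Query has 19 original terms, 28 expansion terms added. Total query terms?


Original terms: 19
Expansion terms: 28
Total = 19 + 28 = 47

47


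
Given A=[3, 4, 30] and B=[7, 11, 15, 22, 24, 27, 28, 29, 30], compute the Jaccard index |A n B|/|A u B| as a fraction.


A intersect B = [30]
|A intersect B| = 1
A union B = [3, 4, 7, 11, 15, 22, 24, 27, 28, 29, 30]
|A union B| = 11
Jaccard = 1/11 = 1/11

1/11


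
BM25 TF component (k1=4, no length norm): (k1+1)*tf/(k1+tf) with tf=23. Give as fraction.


BM25 TF component = (k1+1)*tf / (k1+tf)
k1 = 4, tf = 23
Numerator = (4+1)*23 = 115
Denominator = 4 + 23 = 27
= 115/27 = 115/27

115/27


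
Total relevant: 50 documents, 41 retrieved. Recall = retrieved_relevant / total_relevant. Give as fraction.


Recall = retrieved_relevant / total_relevant
= 41 / 50
= 41 / (41 + 9)
= 41/50

41/50


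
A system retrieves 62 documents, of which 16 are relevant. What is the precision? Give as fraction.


Precision = relevant_retrieved / total_retrieved
= 16 / 62
= 16 / (16 + 46)
= 8/31

8/31


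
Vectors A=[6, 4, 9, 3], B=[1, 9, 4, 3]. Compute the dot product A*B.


Dot product = sum of element-wise products
A[0]*B[0] = 6*1 = 6
A[1]*B[1] = 4*9 = 36
A[2]*B[2] = 9*4 = 36
A[3]*B[3] = 3*3 = 9
Sum = 6 + 36 + 36 + 9 = 87

87


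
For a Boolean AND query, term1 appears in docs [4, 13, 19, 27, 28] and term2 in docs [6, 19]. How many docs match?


Boolean AND: find intersection of posting lists
term1 docs: [4, 13, 19, 27, 28]
term2 docs: [6, 19]
Intersection: [19]
|intersection| = 1

1


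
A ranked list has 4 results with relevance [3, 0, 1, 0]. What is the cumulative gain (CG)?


Cumulative Gain = sum of relevance scores
Position 1: rel=3, running sum=3
Position 2: rel=0, running sum=3
Position 3: rel=1, running sum=4
Position 4: rel=0, running sum=4
CG = 4

4
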